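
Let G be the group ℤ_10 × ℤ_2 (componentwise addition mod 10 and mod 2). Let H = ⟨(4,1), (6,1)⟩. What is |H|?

10

|⟨(4,1)⟩| = 10 and |⟨(6,1)⟩| = 10, so |H| is a multiple of lcm(10, 10) = 10 and divides |G| = 20.
Closing under the operation: H = {(0,0), (0,1), (2,0), (2,1), (4,0), (4,1), (6,0), (6,1), (8,0), (8,1)}, so |H| = 10.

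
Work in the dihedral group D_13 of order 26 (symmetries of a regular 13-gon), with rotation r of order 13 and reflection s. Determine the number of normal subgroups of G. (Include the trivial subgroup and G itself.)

3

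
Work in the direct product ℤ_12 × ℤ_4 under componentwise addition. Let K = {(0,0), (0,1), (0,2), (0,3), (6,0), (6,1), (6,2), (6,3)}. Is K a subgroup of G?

Yes

|K| = 8 divides |G| = 48, consistent with Lagrange.
K contains the identity, every element's inverse is in K, and K is closed under +: it is a subgroup.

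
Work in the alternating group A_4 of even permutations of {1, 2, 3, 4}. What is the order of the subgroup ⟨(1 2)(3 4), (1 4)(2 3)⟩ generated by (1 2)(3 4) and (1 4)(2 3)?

|⟨(1 2)(3 4)⟩| = 2 and |⟨(1 4)(2 3)⟩| = 2, so |H| is a multiple of lcm(2, 2) = 2 and divides |G| = 12.
Closing under the operation: H = {e, (1 2)(3 4), (1 3)(2 4), (1 4)(2 3)}, so |H| = 4.

4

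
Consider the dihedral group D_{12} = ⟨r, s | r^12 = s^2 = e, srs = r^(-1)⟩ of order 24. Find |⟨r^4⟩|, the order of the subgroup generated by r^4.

3

Computing powers of r^4: the smallest k with (r^4)^k = e is k = 3.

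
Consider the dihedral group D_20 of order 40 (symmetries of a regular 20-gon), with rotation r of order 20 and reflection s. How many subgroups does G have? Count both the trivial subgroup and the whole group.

48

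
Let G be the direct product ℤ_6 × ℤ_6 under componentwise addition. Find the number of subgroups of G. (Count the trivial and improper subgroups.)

30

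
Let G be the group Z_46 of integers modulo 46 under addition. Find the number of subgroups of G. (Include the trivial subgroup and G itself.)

Subgroups of the cyclic group Z_46 correspond bijectively to divisors of 46.
Divisors of 46: 1, 2, 23, 46.
So Z_46 has 4 subgroups.

4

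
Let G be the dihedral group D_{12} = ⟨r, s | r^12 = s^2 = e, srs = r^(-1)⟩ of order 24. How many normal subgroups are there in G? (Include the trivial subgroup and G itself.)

9

G has 34 subgroups. Checking conjugation-invariance by order — order 1: 1/1 normal; order 2: 1/13 normal; order 3: 1/1 normal; order 4: 1/7 normal; order 6: 1/5 normal; order 8: 0/3 normal; order 12: 3/3 normal; order 24: 1/1 normal.
Total normal subgroups: 9.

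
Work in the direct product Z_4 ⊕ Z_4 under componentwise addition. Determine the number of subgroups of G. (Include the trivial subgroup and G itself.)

15

|G| = 16, so by Lagrange every subgroup order divides 16. Divisors: 1, 2, 4, 8, 16.
Subgroups by order — order 1: 1; order 2: 3; order 4: 7; order 8: 3; order 16: 1.
Total: 1 + 3 + 7 + 3 + 1 = 15.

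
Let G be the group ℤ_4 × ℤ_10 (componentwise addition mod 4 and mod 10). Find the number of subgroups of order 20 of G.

3

|G| = 40 and 20 | 40, so subgroups of order 20 are possible by Lagrange.
The subgroups of order 20 are: {(0,0), (0,1), (0,2), (0,3), (0,4), (0,5), (0,6), (0,7), (0,8), (0,9), (2,0), (2,1), (2,2), (2,3), (2,4), (2,5), (2,6), (2,7), (2,8), (2,9)}; {(0,0), (0,2), (0,4), (0,6), (0,8), (1,0), (1,2), (1,4), (1,6), (1,8), (2,0), (2,2), (2,4), (2,6), (2,8), (3,0), (3,2), (3,4), (3,6), (3,8)}; {(0,0), (0,2), (0,4), (0,6), (0,8), (1,1), (1,3), (1,5), (1,7), (1,9), (2,0), (2,2), (2,4), (2,6), (2,8), (3,1), (3,3), (3,5), (3,7), (3,9)}.
So G has 3 subgroups of order 20.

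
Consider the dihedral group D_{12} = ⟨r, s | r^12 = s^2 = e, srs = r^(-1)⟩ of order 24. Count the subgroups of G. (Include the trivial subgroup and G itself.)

|G| = 24, so by Lagrange every subgroup order divides 24. Divisors: 1, 2, 3, 4, 6, 8, 12, 24.
Subgroups by order — order 1: 1; order 2: 13; order 3: 1; order 4: 7; order 6: 5; order 8: 3; order 12: 3; order 24: 1.
Total: 1 + 13 + 1 + 7 + 5 + 3 + 3 + 1 = 34.

34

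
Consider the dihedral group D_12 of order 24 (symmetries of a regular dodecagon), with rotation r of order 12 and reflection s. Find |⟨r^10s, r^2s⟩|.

|⟨r^10s⟩| = 2 and |⟨r^2s⟩| = 2, so |H| is a multiple of lcm(2, 2) = 2 and divides |G| = 24.
Closing under the operation: H = {e, r^4, r^8, r^2s, r^6s, r^10s}, so |H| = 6.

6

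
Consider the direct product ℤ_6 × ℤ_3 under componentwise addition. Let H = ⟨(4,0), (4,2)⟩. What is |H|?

9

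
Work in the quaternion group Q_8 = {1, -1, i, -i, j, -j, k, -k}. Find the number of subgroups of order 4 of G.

3

|G| = 8 and 4 | 8, so subgroups of order 4 are possible by Lagrange.
The subgroups of order 4 are: {1, -1, i, -i}; {1, -1, j, -j}; {1, -1, k, -k}.
So G has 3 subgroups of order 4.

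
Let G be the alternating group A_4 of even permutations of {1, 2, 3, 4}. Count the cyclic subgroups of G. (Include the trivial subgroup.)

8

Group the elements of G by the cyclic subgroup they generate; each cyclic subgroup of order d accounts for φ(d) elements.
Cyclic subgroups by order — order 1: 1; order 2: 3; order 3: 4.
Total: 8.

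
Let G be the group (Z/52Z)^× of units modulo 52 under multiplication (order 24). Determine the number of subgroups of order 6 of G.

3

|G| = 24 and 6 | 24, so subgroups of order 6 are possible by Lagrange.
The subgroups of order 6 are: {1, 9, 17, 25, 29, 49}; {1, 9, 23, 29, 43, 51}; {1, 3, 9, 27, 29, 35}.
So G has 3 subgroups of order 6.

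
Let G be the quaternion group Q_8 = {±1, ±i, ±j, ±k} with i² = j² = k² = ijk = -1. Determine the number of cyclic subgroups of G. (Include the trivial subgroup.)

Each element a generates a cyclic subgroup ⟨a⟩; distinct elements may generate the same one (a cyclic group of order d has φ(d) generators).
Cyclic subgroups by order — order 1: 1; order 2: 1; order 4: 3.
Total: 5.

5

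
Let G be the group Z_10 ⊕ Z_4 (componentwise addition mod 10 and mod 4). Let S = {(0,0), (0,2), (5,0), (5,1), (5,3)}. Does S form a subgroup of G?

No

Closure fails: (0,2) + (5,0) = (5,2) ∉ S. So S is not a subgroup.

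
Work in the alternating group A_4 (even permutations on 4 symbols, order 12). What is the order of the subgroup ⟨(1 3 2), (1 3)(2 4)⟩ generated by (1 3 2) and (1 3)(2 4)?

|⟨(1 3 2)⟩| = 3 and |⟨(1 3)(2 4)⟩| = 2, so |H| is a multiple of lcm(3, 2) = 6 and divides |G| = 12.
Closing {(1 3 2), (1 3)(2 4)} under the group operation gives all of G, so |H| = 12.

12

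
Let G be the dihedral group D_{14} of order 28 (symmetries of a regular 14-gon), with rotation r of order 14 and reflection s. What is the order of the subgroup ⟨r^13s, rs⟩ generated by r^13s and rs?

|⟨r^13s⟩| = 2 and |⟨rs⟩| = 2, so |H| is a multiple of lcm(2, 2) = 2 and divides |G| = 28.
Closing under the operation: H = {e, r^2, r^4, r^6, r^8, r^10, r^12, rs, r^3s, r^5s, r^7s, r^9s, r^11s, r^13s}, so |H| = 14.

14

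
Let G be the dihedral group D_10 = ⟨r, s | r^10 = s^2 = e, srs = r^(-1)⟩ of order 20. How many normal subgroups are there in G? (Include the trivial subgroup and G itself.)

7

G has 22 subgroups. Checking conjugation-invariance by order — order 1: 1/1 normal; order 2: 1/11 normal; order 4: 0/5 normal; order 5: 1/1 normal; order 10: 3/3 normal; order 20: 1/1 normal.
Total normal subgroups: 7.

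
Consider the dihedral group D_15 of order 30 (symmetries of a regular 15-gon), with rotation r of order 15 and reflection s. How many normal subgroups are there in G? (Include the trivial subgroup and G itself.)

G has 28 subgroups. Checking conjugation-invariance by order — order 1: 1/1 normal; order 2: 0/15 normal; order 3: 1/1 normal; order 5: 1/1 normal; order 6: 0/5 normal; order 10: 0/3 normal; order 15: 1/1 normal; order 30: 1/1 normal.
Total normal subgroups: 5.

5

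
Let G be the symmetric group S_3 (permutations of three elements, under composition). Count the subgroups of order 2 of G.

3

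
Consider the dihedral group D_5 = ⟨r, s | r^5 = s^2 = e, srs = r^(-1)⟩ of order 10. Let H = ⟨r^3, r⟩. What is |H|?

|⟨r^3⟩| = 5 and |⟨r⟩| = 5, so |H| is a multiple of lcm(5, 5) = 5 and divides |G| = 10.
Closing under the operation: H = {e, r, r^2, r^3, r^4}, so |H| = 5.

5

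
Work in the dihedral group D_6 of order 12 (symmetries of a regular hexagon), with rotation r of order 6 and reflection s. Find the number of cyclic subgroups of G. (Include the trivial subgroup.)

A cyclic subgroup of order d is generated by each of its φ(d) elements of order d, so the cyclic subgroups of order d number (#elements of order d)/φ(d).
Cyclic subgroups by order — order 1: 1; order 2: 7; order 3: 1; order 6: 1.
Total: 10.

10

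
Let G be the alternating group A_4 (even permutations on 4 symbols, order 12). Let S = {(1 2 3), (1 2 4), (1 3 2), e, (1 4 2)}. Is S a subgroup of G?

No

|S| = 5 does not divide |G| = 12, so by Lagrange S is not a subgroup.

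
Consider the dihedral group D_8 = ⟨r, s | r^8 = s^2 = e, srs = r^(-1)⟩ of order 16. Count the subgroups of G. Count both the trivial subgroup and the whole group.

19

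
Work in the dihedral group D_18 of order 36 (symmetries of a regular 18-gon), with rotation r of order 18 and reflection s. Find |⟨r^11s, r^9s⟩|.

|⟨r^11s⟩| = 2 and |⟨r^9s⟩| = 2, so |H| is a multiple of lcm(2, 2) = 2 and divides |G| = 36.
Closing under the operation: H = {e, r^2, r^4, r^6, r^8, r^10, r^12, r^14, r^16, rs, r^3s, r^5s, r^7s, r^9s, r^11s, r^13s, r^15s, r^17s}, so |H| = 18.

18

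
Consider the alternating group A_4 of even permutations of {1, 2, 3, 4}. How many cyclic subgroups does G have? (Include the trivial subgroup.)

Each element a generates a cyclic subgroup ⟨a⟩; distinct elements may generate the same one (a cyclic group of order d has φ(d) generators).
Cyclic subgroups by order — order 1: 1; order 2: 3; order 3: 4.
Total: 8.

8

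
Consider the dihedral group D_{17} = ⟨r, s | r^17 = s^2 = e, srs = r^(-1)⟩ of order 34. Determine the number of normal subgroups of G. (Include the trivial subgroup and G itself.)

3

G has 20 subgroups. Checking conjugation-invariance by order — order 1: 1/1 normal; order 2: 0/17 normal; order 17: 1/1 normal; order 34: 1/1 normal.
Total normal subgroups: 3.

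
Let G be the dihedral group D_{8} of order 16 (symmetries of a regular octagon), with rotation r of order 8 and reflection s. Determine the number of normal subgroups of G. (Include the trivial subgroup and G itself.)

7

G has 19 subgroups. Checking conjugation-invariance by order — order 1: 1/1 normal; order 2: 1/9 normal; order 4: 1/5 normal; order 8: 3/3 normal; order 16: 1/1 normal.
Total normal subgroups: 7.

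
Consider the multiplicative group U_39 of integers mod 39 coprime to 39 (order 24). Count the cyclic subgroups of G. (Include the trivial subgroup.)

12

Each element a generates a cyclic subgroup ⟨a⟩; distinct elements may generate the same one (a cyclic group of order d has φ(d) generators).
Cyclic subgroups by order — order 1: 1; order 2: 3; order 3: 1; order 4: 2; order 6: 3; order 12: 2.
Total: 12.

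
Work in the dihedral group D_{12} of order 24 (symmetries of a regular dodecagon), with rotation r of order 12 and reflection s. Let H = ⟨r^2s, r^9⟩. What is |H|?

|⟨r^2s⟩| = 2 and |⟨r^9⟩| = 4, so |H| is a multiple of lcm(2, 4) = 4 and divides |G| = 24.
Closing under the operation: H = {e, r^3, r^6, r^9, r^2s, r^5s, r^8s, r^11s}, so |H| = 8.

8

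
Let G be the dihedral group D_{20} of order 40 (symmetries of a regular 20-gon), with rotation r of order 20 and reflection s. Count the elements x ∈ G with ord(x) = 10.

The elements of order 10 are: r^2, r^6, r^14, r^18.
That's 4.

4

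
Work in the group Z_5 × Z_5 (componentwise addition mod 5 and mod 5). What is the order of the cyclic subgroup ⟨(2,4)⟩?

5

The order of (2,4) in Z_5 × Z_5 is lcm(ord(2) in Z_5, ord(4) in Z_5).
ord(2) = 5 and ord(4) = 5, so |⟨(2,4)⟩| = lcm(5, 5) = 5.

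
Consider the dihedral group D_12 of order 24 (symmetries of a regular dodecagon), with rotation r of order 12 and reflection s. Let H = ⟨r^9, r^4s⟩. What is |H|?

8

|⟨r^9⟩| = 4 and |⟨r^4s⟩| = 2, so |H| is a multiple of lcm(4, 2) = 4 and divides |G| = 24.
Closing under the operation: H = {e, r^3, r^6, r^9, rs, r^4s, r^7s, r^10s}, so |H| = 8.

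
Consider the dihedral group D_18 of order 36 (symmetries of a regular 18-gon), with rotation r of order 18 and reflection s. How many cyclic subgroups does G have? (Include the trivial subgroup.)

24

Each element a generates a cyclic subgroup ⟨a⟩; distinct elements may generate the same one (a cyclic group of order d has φ(d) generators).
Cyclic subgroups by order — order 1: 1; order 2: 19; order 3: 1; order 6: 1; order 9: 1; order 18: 1.
Total: 24.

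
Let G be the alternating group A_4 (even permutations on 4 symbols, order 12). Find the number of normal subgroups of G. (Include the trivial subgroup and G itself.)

G has 10 subgroups. Checking conjugation-invariance by order — order 1: 1/1 normal; order 2: 0/3 normal; order 3: 0/4 normal; order 4: 1/1 normal; order 12: 1/1 normal.
Total normal subgroups: 3.

3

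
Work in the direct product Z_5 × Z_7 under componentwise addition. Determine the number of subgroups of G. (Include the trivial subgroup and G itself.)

4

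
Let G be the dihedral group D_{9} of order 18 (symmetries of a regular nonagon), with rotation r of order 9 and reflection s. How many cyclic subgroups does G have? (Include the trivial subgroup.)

A cyclic subgroup of order d is generated by each of its φ(d) elements of order d, so the cyclic subgroups of order d number (#elements of order d)/φ(d).
Cyclic subgroups by order — order 1: 1; order 2: 9; order 3: 1; order 9: 1.
Total: 12.

12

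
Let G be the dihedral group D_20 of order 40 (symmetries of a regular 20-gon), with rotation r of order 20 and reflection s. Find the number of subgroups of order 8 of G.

5

|G| = 40 and 8 | 40, so subgroups of order 8 are possible by Lagrange.
The subgroups of order 8 are: {e, r^5, r^10, r^15, s, r^5s, r^10s, r^15s}; {e, r^5, r^10, r^15, rs, r^6s, r^11s, r^16s}; {e, r^5, r^10, r^15, r^2s, r^7s, r^12s, r^17s}; {e, r^5, r^10, r^15, r^3s, r^8s, r^13s, r^18s}; … (5 in all).
So G has 5 subgroups of order 8.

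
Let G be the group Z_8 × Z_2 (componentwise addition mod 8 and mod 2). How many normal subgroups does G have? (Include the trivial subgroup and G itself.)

G is abelian, so every subgroup is normal.
G has 11 subgroups in total, hence 11 normal subgroups.

11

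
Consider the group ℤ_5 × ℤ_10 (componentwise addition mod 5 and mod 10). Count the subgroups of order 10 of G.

|G| = 50 and 10 | 50, so subgroups of order 10 are possible by Lagrange.
The subgroups of order 10 are: {(0,0), (0,1), (0,2), (0,3), (0,4), (0,5), (0,6), (0,7), (0,8), (0,9)}; {(0,0), (0,5), (1,0), (1,5), (2,0), (2,5), (3,0), (3,5), (4,0), (4,5)}; {(0,0), (0,5), (1,1), (1,6), (2,2), (2,7), (3,3), (3,8), (4,4), (4,9)}; {(0,0), (0,5), (1,2), (1,7), (2,4), (2,9), (3,1), (3,6), (4,3), (4,8)}; … (6 in all).
So G has 6 subgroups of order 10.

6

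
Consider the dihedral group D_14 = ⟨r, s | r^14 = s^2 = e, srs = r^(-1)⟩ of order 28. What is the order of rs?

Computing powers of rs: the smallest k with (rs)^k = e is k = 2.

2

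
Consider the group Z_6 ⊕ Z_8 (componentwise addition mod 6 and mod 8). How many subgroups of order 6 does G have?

3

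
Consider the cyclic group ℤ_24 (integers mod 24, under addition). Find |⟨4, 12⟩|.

6

|⟨4⟩| = 6 and |⟨12⟩| = 2, so |H| is a multiple of lcm(6, 2) = 6 and divides |G| = 24.
Closing under the operation: H = {0, 4, 8, 12, 16, 20}, so |H| = 6.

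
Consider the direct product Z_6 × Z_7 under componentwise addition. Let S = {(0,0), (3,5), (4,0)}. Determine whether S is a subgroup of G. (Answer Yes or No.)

No

(4,0) ∈ S but its inverse (2,0) ∉ S, so S is not a subgroup.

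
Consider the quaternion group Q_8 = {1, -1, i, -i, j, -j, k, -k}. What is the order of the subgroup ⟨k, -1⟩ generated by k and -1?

4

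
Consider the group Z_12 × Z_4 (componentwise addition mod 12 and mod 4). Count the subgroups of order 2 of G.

3

|G| = 48 and 2 | 48, so subgroups of order 2 are possible by Lagrange.
The subgroups of order 2 are: {(0,0), (0,2)}; {(0,0), (6,0)}; {(0,0), (6,2)}.
So G has 3 subgroups of order 2.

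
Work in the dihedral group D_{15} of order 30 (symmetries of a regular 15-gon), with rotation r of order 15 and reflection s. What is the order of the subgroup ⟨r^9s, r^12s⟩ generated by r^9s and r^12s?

|⟨r^9s⟩| = 2 and |⟨r^12s⟩| = 2, so |H| is a multiple of lcm(2, 2) = 2 and divides |G| = 30.
Closing under the operation: H = {e, r^3, r^6, r^9, r^12, s, r^3s, r^6s, r^9s, r^12s}, so |H| = 10.

10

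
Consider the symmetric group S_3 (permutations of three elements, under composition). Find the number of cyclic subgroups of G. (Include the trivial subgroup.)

Each element a generates a cyclic subgroup ⟨a⟩; distinct elements may generate the same one (a cyclic group of order d has φ(d) generators).
Cyclic subgroups by order — order 1: 1; order 2: 3; order 3: 1.
Total: 5.

5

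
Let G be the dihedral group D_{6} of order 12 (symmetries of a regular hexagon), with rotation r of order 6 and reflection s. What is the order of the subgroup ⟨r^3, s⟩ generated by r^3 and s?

4

|⟨r^3⟩| = 2 and |⟨s⟩| = 2, so |H| is a multiple of lcm(2, 2) = 2 and divides |G| = 12.
Closing under the operation: H = {e, r^3, s, r^3s}, so |H| = 4.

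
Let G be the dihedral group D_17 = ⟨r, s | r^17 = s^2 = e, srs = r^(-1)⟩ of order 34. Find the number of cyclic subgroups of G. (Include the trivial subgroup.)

A cyclic subgroup of order d is generated by each of its φ(d) elements of order d, so the cyclic subgroups of order d number (#elements of order d)/φ(d).
Cyclic subgroups by order — order 1: 1; order 2: 17; order 17: 1.
Total: 19.

19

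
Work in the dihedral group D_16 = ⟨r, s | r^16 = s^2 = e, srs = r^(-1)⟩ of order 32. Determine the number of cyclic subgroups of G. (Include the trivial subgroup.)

Group the elements of G by the cyclic subgroup they generate; each cyclic subgroup of order d accounts for φ(d) elements.
Cyclic subgroups by order — order 1: 1; order 2: 17; order 4: 1; order 8: 1; order 16: 1.
Total: 21.

21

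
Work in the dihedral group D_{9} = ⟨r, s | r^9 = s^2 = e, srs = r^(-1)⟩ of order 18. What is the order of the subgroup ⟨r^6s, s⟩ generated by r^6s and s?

6

|⟨r^6s⟩| = 2 and |⟨s⟩| = 2, so |H| is a multiple of lcm(2, 2) = 2 and divides |G| = 18.
Closing under the operation: H = {e, r^3, r^6, s, r^3s, r^6s}, so |H| = 6.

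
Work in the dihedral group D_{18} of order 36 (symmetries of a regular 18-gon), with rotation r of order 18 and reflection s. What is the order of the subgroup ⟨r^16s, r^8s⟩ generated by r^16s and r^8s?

18

|⟨r^16s⟩| = 2 and |⟨r^8s⟩| = 2, so |H| is a multiple of lcm(2, 2) = 2 and divides |G| = 36.
Closing under the operation: H = {e, r^2, r^4, r^6, r^8, r^10, r^12, r^14, r^16, s, r^2s, r^4s, r^6s, r^8s, r^10s, r^12s, r^14s, r^16s}, so |H| = 18.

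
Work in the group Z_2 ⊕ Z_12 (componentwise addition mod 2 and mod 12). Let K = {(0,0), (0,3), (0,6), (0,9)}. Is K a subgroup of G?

Yes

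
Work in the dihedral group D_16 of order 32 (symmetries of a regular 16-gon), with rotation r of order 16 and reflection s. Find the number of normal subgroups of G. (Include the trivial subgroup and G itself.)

8

G has 36 subgroups. Checking conjugation-invariance by order — order 1: 1/1 normal; order 2: 1/17 normal; order 4: 1/9 normal; order 8: 1/5 normal; order 16: 3/3 normal; order 32: 1/1 normal.
Total normal subgroups: 8.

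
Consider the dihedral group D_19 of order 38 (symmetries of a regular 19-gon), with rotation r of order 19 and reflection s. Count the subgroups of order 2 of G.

19

|G| = 38 and 2 | 38, so subgroups of order 2 are possible by Lagrange.
The subgroups of order 2 are: {e, r^10s}; {e, r^11s}; {e, r^12s}; {e, r^13s}; … (19 in all).
So G has 19 subgroups of order 2.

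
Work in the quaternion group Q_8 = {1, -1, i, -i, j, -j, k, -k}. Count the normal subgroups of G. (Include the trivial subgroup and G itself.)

6

G has 6 subgroups. Checking conjugation-invariance by order — order 1: 1/1 normal; order 2: 1/1 normal; order 4: 3/3 normal; order 8: 1/1 normal.
Total normal subgroups: 6.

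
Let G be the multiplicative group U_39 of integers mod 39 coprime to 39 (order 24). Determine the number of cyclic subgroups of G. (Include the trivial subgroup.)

Group the elements of G by the cyclic subgroup they generate; each cyclic subgroup of order d accounts for φ(d) elements.
Cyclic subgroups by order — order 1: 1; order 2: 3; order 3: 1; order 4: 2; order 6: 3; order 12: 2.
Total: 12.

12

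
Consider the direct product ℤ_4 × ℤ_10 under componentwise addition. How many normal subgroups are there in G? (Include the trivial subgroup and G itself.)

16

G is abelian, so every subgroup is normal.
G has 16 subgroups in total, hence 16 normal subgroups.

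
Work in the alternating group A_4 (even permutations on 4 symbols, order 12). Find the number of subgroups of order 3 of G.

|G| = 12 and 3 | 12, so subgroups of order 3 are possible by Lagrange.
The subgroups of order 3 are: {e, (1 2 3), (1 3 2)}; {e, (1 2 4), (1 4 2)}; {e, (1 3 4), (1 4 3)}; {e, (2 3 4), (2 4 3)}.
So G has 4 subgroups of order 3.

4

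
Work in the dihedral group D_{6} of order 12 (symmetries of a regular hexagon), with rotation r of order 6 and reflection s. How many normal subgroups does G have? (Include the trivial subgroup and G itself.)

7

G has 16 subgroups. Checking conjugation-invariance by order — order 1: 1/1 normal; order 2: 1/7 normal; order 3: 1/1 normal; order 4: 0/3 normal; order 6: 3/3 normal; order 12: 1/1 normal.
Total normal subgroups: 7.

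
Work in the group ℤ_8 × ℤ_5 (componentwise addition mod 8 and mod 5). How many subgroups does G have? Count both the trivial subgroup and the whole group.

8

|G| = 40, so by Lagrange every subgroup order divides 40. Divisors: 1, 2, 4, 5, 8, 10, 20, 40.
Subgroups by order — order 1: 1; order 2: 1; order 4: 1; order 5: 1; order 8: 1; order 10: 1; order 20: 1; order 40: 1.
Total: 1 + 1 + 1 + 1 + 1 + 1 + 1 + 1 = 8.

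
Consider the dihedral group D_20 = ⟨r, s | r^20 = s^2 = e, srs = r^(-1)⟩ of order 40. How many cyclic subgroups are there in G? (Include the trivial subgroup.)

26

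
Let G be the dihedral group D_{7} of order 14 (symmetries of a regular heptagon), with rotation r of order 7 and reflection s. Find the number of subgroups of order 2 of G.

7

|G| = 14 and 2 | 14, so subgroups of order 2 are possible by Lagrange.
The subgroups of order 2 are: {e, r^2s}; {e, r^3s}; {e, r^4s}; {e, r^5s}; … (7 in all).
So G has 7 subgroups of order 2.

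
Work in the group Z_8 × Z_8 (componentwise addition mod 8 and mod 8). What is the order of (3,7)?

8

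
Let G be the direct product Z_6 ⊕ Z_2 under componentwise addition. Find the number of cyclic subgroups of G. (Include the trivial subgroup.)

Each element a generates a cyclic subgroup ⟨a⟩; distinct elements may generate the same one (a cyclic group of order d has φ(d) generators).
Cyclic subgroups by order — order 1: 1; order 2: 3; order 3: 1; order 6: 3.
Total: 8.

8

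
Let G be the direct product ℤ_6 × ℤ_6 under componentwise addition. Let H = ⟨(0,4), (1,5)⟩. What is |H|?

18

|⟨(0,4)⟩| = 3 and |⟨(1,5)⟩| = 6, so |H| is a multiple of lcm(3, 6) = 6 and divides |G| = 36.
Closing under the operation: H = {(0,0), (0,2), (0,4), (1,1), (1,3), (1,5), (2,0), (2,2), (2,4), (3,1), (3,3), (3,5), (4,0), (4,2), (4,4), (5,1), (5,3), (5,5)}, so |H| = 18.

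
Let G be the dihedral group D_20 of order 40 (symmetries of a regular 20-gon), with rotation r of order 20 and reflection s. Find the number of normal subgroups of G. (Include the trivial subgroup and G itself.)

G has 48 subgroups. Checking conjugation-invariance by order — order 1: 1/1 normal; order 2: 1/21 normal; order 4: 1/11 normal; order 5: 1/1 normal; order 8: 0/5 normal; order 10: 1/5 normal; order 20: 3/3 normal; order 40: 1/1 normal.
Total normal subgroups: 9.

9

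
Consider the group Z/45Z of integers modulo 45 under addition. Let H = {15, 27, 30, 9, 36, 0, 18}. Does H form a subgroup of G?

|H| = 7 does not divide |G| = 45, so by Lagrange H is not a subgroup.

No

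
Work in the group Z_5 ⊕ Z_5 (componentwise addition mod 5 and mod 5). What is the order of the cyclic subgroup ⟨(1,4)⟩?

The order of (1,4) in Z_5 × Z_5 is lcm(ord(1) in Z_5, ord(4) in Z_5).
ord(1) = 5 and ord(4) = 5, so |⟨(1,4)⟩| = lcm(5, 5) = 5.

5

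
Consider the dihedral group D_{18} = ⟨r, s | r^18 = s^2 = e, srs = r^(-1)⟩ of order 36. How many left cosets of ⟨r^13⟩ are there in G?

2

|⟨r^13⟩| = 18 and |G| = 36.
By Lagrange, [G : H] = |G|/|H| = 36/18 = 2.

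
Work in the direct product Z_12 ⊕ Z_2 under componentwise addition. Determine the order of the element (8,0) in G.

The order of (8,0) in Z_12 × Z_2 is lcm(ord(8) in Z_12, ord(0) in Z_2).
ord(8) = 3 and ord(0) = 1, so |⟨(8,0)⟩| = lcm(3, 1) = 3.

3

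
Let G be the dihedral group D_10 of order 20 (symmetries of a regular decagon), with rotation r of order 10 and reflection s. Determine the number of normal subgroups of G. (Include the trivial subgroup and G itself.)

G has 22 subgroups. Checking conjugation-invariance by order — order 1: 1/1 normal; order 2: 1/11 normal; order 4: 0/5 normal; order 5: 1/1 normal; order 10: 3/3 normal; order 20: 1/1 normal.
Total normal subgroups: 7.

7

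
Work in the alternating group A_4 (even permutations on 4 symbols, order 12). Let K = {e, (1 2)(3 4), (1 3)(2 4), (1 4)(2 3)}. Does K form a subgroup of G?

Yes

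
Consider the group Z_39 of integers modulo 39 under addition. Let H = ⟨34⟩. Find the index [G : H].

|⟨34⟩| = 39 and |G| = 39.
By Lagrange, [G : H] = |G|/|H| = 39/39 = 1.

1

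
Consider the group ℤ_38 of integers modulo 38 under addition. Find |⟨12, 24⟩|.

|⟨12⟩| = 19 and |⟨24⟩| = 19, so |H| is a multiple of lcm(19, 19) = 19 and divides |G| = 38.
Closing under the operation: H = {0, 2, 4, 6, 8, 10, 12, 14, 16, 18, 20, 22, 24, 26, 28, 30, 32, 34, 36}, so |H| = 19.

19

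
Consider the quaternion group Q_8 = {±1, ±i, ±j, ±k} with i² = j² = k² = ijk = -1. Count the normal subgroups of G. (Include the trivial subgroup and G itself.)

G has 6 subgroups. Checking conjugation-invariance by order — order 1: 1/1 normal; order 2: 1/1 normal; order 4: 3/3 normal; order 8: 1/1 normal.
Total normal subgroups: 6.

6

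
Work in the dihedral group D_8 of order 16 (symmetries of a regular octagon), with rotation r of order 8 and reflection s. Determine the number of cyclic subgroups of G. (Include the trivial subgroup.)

12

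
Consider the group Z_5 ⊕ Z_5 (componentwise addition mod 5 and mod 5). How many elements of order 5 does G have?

24

An element (a,b) has order lcm(ord(a), ord(b)); count pairs with lcm equal to 5.
Enumerating gives 24 such elements.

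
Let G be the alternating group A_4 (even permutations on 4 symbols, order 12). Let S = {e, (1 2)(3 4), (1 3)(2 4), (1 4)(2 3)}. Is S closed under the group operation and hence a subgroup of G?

Yes

|S| = 4 divides |G| = 12, consistent with Lagrange.
S contains the identity, every element's inverse is in S, and S is closed under ∘: it is a subgroup.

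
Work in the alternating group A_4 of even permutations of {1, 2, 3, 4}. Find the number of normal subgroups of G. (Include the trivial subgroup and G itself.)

G has 10 subgroups. Checking conjugation-invariance by order — order 1: 1/1 normal; order 2: 0/3 normal; order 3: 0/4 normal; order 4: 1/1 normal; order 12: 1/1 normal.
Total normal subgroups: 3.

3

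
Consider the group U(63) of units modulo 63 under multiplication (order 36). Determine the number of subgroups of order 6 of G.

|G| = 36 and 6 | 36, so subgroups of order 6 are possible by Lagrange.
The subgroups of order 6 are: {1, 10, 19, 37, 46, 55}; {1, 8, 11, 23, 25, 58}; {1, 13, 22, 34, 43, 55}; {1, 2, 4, 8, 16, 32}; … (12 in all).
So G has 12 subgroups of order 6.

12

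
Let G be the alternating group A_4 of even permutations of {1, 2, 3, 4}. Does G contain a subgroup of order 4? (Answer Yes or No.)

4 | 12. A subgroup of order 4 is {e, (1 2)(3 4), (1 3)(2 4), (1 4)(2 3)}.

Yes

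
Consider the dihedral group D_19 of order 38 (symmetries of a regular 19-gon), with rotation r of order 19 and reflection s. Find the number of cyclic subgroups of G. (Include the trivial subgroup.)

Group the elements of G by the cyclic subgroup they generate; each cyclic subgroup of order d accounts for φ(d) elements.
Cyclic subgroups by order — order 1: 1; order 2: 19; order 19: 1.
Total: 21.

21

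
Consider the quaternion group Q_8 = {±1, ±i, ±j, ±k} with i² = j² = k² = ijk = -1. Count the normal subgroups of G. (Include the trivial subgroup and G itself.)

6

G has 6 subgroups. Checking conjugation-invariance by order — order 1: 1/1 normal; order 2: 1/1 normal; order 4: 3/3 normal; order 8: 1/1 normal.
Total normal subgroups: 6.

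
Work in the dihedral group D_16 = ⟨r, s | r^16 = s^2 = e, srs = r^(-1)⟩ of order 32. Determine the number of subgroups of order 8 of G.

5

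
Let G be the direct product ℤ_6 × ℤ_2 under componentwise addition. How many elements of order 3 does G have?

2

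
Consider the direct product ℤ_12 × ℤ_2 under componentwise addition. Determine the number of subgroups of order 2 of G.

3

|G| = 24 and 2 | 24, so subgroups of order 2 are possible by Lagrange.
The subgroups of order 2 are: {(0,0), (0,1)}; {(0,0), (6,0)}; {(0,0), (6,1)}.
So G has 3 subgroups of order 2.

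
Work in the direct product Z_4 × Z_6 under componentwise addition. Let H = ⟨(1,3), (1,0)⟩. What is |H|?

8

|⟨(1,3)⟩| = 4 and |⟨(1,0)⟩| = 4, so |H| is a multiple of lcm(4, 4) = 4 and divides |G| = 24.
Closing under the operation: H = {(0,0), (0,3), (1,0), (1,3), (2,0), (2,3), (3,0), (3,3)}, so |H| = 8.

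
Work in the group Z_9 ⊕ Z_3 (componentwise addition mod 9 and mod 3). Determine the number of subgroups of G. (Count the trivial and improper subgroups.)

10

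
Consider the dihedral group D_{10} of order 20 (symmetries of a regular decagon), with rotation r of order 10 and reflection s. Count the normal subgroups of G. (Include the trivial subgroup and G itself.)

G has 22 subgroups. Checking conjugation-invariance by order — order 1: 1/1 normal; order 2: 1/11 normal; order 4: 0/5 normal; order 5: 1/1 normal; order 10: 3/3 normal; order 20: 1/1 normal.
Total normal subgroups: 7.

7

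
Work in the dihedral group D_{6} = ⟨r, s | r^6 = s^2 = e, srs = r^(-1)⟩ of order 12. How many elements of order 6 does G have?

2

The elements of order 6 are: r, r^5.
That's 2.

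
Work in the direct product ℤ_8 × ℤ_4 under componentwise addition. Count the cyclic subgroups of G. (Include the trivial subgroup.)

Group the elements of G by the cyclic subgroup they generate; each cyclic subgroup of order d accounts for φ(d) elements.
Cyclic subgroups by order — order 1: 1; order 2: 3; order 4: 6; order 8: 4.
Total: 14.

14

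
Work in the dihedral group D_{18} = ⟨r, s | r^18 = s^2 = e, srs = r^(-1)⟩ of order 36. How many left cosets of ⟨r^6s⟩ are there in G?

18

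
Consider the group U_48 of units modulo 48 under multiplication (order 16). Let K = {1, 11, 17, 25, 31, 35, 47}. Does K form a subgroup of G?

No

|K| = 7 does not divide |G| = 16, so by Lagrange K is not a subgroup.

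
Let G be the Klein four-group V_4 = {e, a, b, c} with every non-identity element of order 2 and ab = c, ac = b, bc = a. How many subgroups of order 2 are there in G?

|G| = 4 and 2 | 4, so subgroups of order 2 are possible by Lagrange.
The subgroups of order 2 are: {e, a}; {e, b}; {e, c}.
So G has 3 subgroups of order 2.

3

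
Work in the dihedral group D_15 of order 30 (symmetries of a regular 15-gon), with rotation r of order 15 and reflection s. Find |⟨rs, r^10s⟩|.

|⟨rs⟩| = 2 and |⟨r^10s⟩| = 2, so |H| is a multiple of lcm(2, 2) = 2 and divides |G| = 30.
Closing under the operation: H = {e, r^3, r^6, r^9, r^12, rs, r^4s, r^7s, r^10s, r^13s}, so |H| = 10.

10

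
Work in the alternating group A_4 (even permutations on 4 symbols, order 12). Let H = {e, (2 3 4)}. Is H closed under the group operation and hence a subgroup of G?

No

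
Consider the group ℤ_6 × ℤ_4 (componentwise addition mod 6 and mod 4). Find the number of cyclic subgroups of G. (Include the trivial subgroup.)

12

A cyclic subgroup of order d is generated by each of its φ(d) elements of order d, so the cyclic subgroups of order d number (#elements of order d)/φ(d).
Cyclic subgroups by order — order 1: 1; order 2: 3; order 3: 1; order 4: 2; order 6: 3; order 12: 2.
Total: 12.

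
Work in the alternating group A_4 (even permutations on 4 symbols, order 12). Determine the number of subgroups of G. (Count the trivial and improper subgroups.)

10

|G| = 12, so by Lagrange every subgroup order divides 12. Divisors: 1, 2, 3, 4, 6, 12.
Subgroups by order — order 1: 1; order 2: 3; order 3: 4; order 4: 1; order 6: 0; order 12: 1.
Total: 1 + 3 + 4 + 1 + 0 + 1 = 10.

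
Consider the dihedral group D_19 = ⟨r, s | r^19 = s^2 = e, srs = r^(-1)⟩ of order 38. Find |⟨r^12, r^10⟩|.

|⟨r^12⟩| = 19 and |⟨r^10⟩| = 19, so |H| is a multiple of lcm(19, 19) = 19 and divides |G| = 38.
Closing under the operation: H = {e, r, r^2, r^3, r^4, r^5, r^6, r^7, r^8, r^9, r^10, r^11, r^12, r^13, r^14, r^15, r^16, r^17, r^18}, so |H| = 19.

19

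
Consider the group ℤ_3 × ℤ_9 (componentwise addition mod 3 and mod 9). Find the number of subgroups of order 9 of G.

|G| = 27 and 9 | 27, so subgroups of order 9 are possible by Lagrange.
The subgroups of order 9 are: {(0,0), (0,1), (0,2), (0,3), (0,4), (0,5), (0,6), (0,7), (0,8)}; {(0,0), (0,3), (0,6), (1,0), (1,3), (1,6), (2,0), (2,3), (2,6)}; {(0,0), (0,3), (0,6), (1,1), (1,4), (1,7), (2,2), (2,5), (2,8)}; {(0,0), (0,3), (0,6), (1,2), (1,5), (1,8), (2,1), (2,4), (2,7)}.
So G has 4 subgroups of order 9.

4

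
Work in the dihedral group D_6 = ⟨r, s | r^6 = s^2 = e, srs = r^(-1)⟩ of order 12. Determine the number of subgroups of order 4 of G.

|G| = 12 and 4 | 12, so subgroups of order 4 are possible by Lagrange.
The subgroups of order 4 are: {e, r^3, r^2s, r^5s}; {e, r^3, s, r^3s}; {e, r^3, rs, r^4s}.
So G has 3 subgroups of order 4.

3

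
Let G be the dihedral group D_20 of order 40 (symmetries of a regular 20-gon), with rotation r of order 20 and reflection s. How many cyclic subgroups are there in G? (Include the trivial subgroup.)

Group the elements of G by the cyclic subgroup they generate; each cyclic subgroup of order d accounts for φ(d) elements.
Cyclic subgroups by order — order 1: 1; order 2: 21; order 4: 1; order 5: 1; order 10: 1; order 20: 1.
Total: 26.

26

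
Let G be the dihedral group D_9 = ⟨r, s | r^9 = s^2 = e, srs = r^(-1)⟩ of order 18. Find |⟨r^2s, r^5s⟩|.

|⟨r^2s⟩| = 2 and |⟨r^5s⟩| = 2, so |H| is a multiple of lcm(2, 2) = 2 and divides |G| = 18.
Closing under the operation: H = {e, r^3, r^6, r^2s, r^5s, r^8s}, so |H| = 6.

6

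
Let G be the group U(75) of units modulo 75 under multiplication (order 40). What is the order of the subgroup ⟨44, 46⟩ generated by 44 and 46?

|⟨44⟩| = 10 and |⟨46⟩| = 5, so |H| is a multiple of lcm(10, 5) = 10 and divides |G| = 40.
Closing under the operation: H = {1, 14, 16, 29, 31, 44, 46, 59, 61, 74}, so |H| = 10.

10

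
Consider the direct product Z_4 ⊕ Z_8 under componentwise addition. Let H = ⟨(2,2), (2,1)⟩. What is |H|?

|⟨(2,2)⟩| = 4 and |⟨(2,1)⟩| = 8, so |H| is a multiple of lcm(4, 8) = 8 and divides |G| = 32.
Closing under the operation: H = {(0,0), (0,1), (0,2), (0,3), (0,4), (0,5), (0,6), (0,7), (2,0), (2,1), (2,2), (2,3), (2,4), (2,5), (2,6), (2,7)}, so |H| = 16.

16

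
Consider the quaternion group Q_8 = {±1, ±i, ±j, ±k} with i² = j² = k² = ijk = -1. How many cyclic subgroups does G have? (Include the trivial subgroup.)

A cyclic subgroup of order d is generated by each of its φ(d) elements of order d, so the cyclic subgroups of order d number (#elements of order d)/φ(d).
Cyclic subgroups by order — order 1: 1; order 2: 1; order 4: 3.
Total: 5.

5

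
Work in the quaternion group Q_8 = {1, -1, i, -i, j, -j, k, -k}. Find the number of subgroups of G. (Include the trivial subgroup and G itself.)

6

|G| = 8, so by Lagrange every subgroup order divides 8. Divisors: 1, 2, 4, 8.
Subgroups by order — order 1: 1; order 2: 1; order 4: 3; order 8: 1.
Total: 1 + 1 + 3 + 1 = 6.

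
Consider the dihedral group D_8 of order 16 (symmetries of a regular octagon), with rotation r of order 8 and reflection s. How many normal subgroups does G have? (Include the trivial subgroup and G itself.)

7

G has 19 subgroups. Checking conjugation-invariance by order — order 1: 1/1 normal; order 2: 1/9 normal; order 4: 1/5 normal; order 8: 3/3 normal; order 16: 1/1 normal.
Total normal subgroups: 7.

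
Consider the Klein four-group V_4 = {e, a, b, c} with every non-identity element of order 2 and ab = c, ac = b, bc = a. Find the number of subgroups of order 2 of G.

|G| = 4 and 2 | 4, so subgroups of order 2 are possible by Lagrange.
The subgroups of order 2 are: {e, a}; {e, b}; {e, c}.
So G has 3 subgroups of order 2.

3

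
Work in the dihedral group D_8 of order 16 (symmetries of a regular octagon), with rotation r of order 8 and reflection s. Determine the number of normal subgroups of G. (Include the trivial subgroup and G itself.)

7

G has 19 subgroups. Checking conjugation-invariance by order — order 1: 1/1 normal; order 2: 1/9 normal; order 4: 1/5 normal; order 8: 3/3 normal; order 16: 1/1 normal.
Total normal subgroups: 7.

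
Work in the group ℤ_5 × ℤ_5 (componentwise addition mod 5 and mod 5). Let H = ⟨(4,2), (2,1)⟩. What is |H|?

|⟨(4,2)⟩| = 5 and |⟨(2,1)⟩| = 5, so |H| is a multiple of lcm(5, 5) = 5 and divides |G| = 25.
Closing under the operation: H = {(0,0), (1,3), (2,1), (3,4), (4,2)}, so |H| = 5.

5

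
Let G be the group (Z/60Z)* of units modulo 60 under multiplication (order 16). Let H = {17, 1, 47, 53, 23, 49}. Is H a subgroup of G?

No

|H| = 6 does not divide |G| = 16, so by Lagrange H is not a subgroup.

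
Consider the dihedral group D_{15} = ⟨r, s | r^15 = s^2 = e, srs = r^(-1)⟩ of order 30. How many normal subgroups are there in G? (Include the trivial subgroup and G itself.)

G has 28 subgroups. Checking conjugation-invariance by order — order 1: 1/1 normal; order 2: 0/15 normal; order 3: 1/1 normal; order 5: 1/1 normal; order 6: 0/5 normal; order 10: 0/3 normal; order 15: 1/1 normal; order 30: 1/1 normal.
Total normal subgroups: 5.

5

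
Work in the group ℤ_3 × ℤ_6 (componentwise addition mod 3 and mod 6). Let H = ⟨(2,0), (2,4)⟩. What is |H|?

9

|⟨(2,0)⟩| = 3 and |⟨(2,4)⟩| = 3, so |H| is a multiple of lcm(3, 3) = 3 and divides |G| = 18.
Closing under the operation: H = {(0,0), (0,2), (0,4), (1,0), (1,2), (1,4), (2,0), (2,2), (2,4)}, so |H| = 9.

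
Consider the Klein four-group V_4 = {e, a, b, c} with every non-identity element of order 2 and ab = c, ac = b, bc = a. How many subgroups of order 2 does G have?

3

|G| = 4 and 2 | 4, so subgroups of order 2 are possible by Lagrange.
The subgroups of order 2 are: {e, a}; {e, b}; {e, c}.
So G has 3 subgroups of order 2.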